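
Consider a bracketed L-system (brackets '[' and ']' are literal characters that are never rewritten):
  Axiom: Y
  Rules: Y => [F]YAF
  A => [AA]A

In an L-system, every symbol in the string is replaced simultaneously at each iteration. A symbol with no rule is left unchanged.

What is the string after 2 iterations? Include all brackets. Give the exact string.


Step 0: Y
Step 1: [F]YAF
Step 2: [F][F]YAF[AA]AF

Answer: [F][F]YAF[AA]AF


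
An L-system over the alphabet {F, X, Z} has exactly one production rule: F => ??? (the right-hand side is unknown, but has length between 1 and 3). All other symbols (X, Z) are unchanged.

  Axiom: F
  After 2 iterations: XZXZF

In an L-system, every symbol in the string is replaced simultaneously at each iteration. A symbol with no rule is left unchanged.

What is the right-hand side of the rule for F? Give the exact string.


Trying F => XZF:
  Step 0: F
  Step 1: XZF
  Step 2: XZXZF
Matches the given result.

Answer: XZF


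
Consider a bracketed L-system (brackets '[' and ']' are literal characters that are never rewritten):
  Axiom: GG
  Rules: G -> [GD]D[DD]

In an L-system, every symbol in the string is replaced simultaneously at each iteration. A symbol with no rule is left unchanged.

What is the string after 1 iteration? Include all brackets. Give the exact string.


Step 0: GG
Step 1: [GD]D[DD][GD]D[DD]

Answer: [GD]D[DD][GD]D[DD]


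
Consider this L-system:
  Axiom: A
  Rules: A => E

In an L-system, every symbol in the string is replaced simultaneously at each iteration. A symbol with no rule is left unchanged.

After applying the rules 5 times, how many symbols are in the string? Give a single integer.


Step 0: length = 1
Step 1: length = 1
Step 2: length = 1
Step 3: length = 1
Step 4: length = 1
Step 5: length = 1

Answer: 1


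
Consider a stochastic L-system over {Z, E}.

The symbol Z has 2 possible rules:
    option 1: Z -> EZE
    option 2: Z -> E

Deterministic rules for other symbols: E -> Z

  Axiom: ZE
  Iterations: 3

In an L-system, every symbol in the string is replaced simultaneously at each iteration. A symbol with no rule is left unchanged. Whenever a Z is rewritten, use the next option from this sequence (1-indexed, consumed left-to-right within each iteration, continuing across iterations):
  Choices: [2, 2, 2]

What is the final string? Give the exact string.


Answer: EZ

Derivation:
Step 0: ZE
Step 1: EZ  (used choices [2])
Step 2: ZE  (used choices [2])
Step 3: EZ  (used choices [2])


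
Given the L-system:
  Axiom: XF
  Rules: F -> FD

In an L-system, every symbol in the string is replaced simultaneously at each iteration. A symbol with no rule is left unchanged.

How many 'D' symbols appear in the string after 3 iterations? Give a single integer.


Step 0: XF  (0 'D')
Step 1: XFD  (1 'D')
Step 2: XFDD  (2 'D')
Step 3: XFDDD  (3 'D')

Answer: 3


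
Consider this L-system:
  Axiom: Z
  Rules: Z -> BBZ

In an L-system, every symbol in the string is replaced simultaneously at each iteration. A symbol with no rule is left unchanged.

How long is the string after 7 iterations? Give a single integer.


Answer: 15

Derivation:
Step 0: length = 1
Step 1: length = 3
Step 2: length = 5
Step 3: length = 7
Step 4: length = 9
Step 5: length = 11
Step 6: length = 13
Step 7: length = 15


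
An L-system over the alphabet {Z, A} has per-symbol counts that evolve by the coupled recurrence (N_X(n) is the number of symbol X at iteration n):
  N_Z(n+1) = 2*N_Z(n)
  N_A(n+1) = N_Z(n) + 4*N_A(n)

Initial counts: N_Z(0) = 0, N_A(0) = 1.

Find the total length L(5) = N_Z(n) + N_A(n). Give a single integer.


Step 0: N_Z=0, N_A=1, L=1
Step 1: N_Z=0, N_A=4, L=4
Step 2: N_Z=0, N_A=16, L=16
Step 3: N_Z=0, N_A=64, L=64
Step 4: N_Z=0, N_A=256, L=256
Step 5: N_Z=0, N_A=1024, L=1024

Answer: 1024


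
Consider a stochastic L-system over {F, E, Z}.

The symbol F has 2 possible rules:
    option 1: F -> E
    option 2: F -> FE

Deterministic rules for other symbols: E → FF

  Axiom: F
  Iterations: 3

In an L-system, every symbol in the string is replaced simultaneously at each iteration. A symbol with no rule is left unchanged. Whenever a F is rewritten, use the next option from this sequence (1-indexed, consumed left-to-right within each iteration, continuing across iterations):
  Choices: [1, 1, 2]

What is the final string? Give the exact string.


Answer: EFE

Derivation:
Step 0: F
Step 1: E  (used choices [1])
Step 2: FF  (used choices [])
Step 3: EFE  (used choices [1, 2])


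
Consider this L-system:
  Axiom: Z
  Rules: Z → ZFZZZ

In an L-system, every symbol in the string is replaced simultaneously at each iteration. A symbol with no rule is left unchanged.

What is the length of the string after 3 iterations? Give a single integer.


Answer: 85

Derivation:
Step 0: length = 1
Step 1: length = 5
Step 2: length = 21
Step 3: length = 85


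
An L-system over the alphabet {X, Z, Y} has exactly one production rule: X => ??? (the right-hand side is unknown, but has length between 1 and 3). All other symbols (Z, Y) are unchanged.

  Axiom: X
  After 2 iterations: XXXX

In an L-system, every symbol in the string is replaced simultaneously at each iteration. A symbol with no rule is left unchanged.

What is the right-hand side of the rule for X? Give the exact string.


Trying X => XX:
  Step 0: X
  Step 1: XX
  Step 2: XXXX
Matches the given result.

Answer: XX


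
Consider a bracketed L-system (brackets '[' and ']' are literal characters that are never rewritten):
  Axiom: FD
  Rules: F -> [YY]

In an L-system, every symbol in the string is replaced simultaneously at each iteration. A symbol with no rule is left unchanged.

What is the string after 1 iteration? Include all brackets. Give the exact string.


Step 0: FD
Step 1: [YY]D

Answer: [YY]D


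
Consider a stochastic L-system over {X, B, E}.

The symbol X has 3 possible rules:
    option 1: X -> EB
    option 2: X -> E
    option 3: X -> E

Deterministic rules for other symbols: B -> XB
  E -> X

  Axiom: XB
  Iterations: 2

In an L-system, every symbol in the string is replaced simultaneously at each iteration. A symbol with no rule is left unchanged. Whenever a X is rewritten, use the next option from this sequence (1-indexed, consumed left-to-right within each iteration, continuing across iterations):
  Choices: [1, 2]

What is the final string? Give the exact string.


Step 0: XB
Step 1: EBXB  (used choices [1])
Step 2: XXBEXB  (used choices [2])

Answer: XXBEXB


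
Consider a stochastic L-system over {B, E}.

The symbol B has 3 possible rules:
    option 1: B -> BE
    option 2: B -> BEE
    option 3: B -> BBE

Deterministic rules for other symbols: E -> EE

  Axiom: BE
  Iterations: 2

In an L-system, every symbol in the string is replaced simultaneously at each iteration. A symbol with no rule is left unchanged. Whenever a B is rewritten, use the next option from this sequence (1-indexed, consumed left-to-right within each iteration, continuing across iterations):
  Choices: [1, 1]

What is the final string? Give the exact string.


Step 0: BE
Step 1: BEEE  (used choices [1])
Step 2: BEEEEEEE  (used choices [1])

Answer: BEEEEEEE


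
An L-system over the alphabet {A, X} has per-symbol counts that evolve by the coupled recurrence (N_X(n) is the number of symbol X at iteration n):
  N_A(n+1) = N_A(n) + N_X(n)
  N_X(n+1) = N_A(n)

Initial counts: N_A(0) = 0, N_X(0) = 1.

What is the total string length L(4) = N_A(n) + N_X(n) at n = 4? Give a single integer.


Step 0: N_A=0, N_X=1, L=1
Step 1: N_A=1, N_X=0, L=1
Step 2: N_A=1, N_X=1, L=2
Step 3: N_A=2, N_X=1, L=3
Step 4: N_A=3, N_X=2, L=5

Answer: 5


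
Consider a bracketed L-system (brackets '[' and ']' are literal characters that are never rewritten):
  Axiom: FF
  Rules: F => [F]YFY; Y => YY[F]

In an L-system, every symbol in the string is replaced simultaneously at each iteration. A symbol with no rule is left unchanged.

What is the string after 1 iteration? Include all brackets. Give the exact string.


Answer: [F]YFY[F]YFY

Derivation:
Step 0: FF
Step 1: [F]YFY[F]YFY


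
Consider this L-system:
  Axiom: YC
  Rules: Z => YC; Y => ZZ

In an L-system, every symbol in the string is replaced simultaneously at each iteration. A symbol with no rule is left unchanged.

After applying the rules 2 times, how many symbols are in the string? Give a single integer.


Answer: 5

Derivation:
Step 0: length = 2
Step 1: length = 3
Step 2: length = 5


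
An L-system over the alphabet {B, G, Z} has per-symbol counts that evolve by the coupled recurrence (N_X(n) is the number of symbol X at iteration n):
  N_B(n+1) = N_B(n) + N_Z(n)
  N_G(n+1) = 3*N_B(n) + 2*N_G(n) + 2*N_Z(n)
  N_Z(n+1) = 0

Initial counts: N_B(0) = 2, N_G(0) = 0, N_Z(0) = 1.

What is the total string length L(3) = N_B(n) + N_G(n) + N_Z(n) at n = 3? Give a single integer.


Answer: 62

Derivation:
Step 0: N_B=2, N_G=0, N_Z=1, L=3
Step 1: N_B=3, N_G=8, N_Z=0, L=11
Step 2: N_B=3, N_G=25, N_Z=0, L=28
Step 3: N_B=3, N_G=59, N_Z=0, L=62


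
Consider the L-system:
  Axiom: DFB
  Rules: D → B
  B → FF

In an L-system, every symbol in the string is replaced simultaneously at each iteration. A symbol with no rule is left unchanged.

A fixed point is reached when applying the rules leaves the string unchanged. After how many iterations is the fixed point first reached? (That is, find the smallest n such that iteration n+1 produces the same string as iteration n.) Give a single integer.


Step 0: DFB
Step 1: BFFF
Step 2: FFFFF
Step 3: FFFFF  (unchanged — fixed point at step 2)

Answer: 2


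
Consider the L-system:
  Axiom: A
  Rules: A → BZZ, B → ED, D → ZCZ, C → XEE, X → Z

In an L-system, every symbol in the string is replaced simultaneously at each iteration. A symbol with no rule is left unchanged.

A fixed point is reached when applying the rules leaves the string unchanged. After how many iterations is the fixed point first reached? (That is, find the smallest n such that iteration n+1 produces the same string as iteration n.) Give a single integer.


Step 0: A
Step 1: BZZ
Step 2: EDZZ
Step 3: EZCZZZ
Step 4: EZXEEZZZ
Step 5: EZZEEZZZ
Step 6: EZZEEZZZ  (unchanged — fixed point at step 5)

Answer: 5


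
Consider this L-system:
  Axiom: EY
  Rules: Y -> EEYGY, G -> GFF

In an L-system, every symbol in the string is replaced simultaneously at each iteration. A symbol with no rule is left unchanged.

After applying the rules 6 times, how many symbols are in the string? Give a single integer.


Answer: 368

Derivation:
Step 0: length = 2
Step 1: length = 6
Step 2: length = 16
Step 3: length = 38
Step 4: length = 84
Step 5: length = 178
Step 6: length = 368


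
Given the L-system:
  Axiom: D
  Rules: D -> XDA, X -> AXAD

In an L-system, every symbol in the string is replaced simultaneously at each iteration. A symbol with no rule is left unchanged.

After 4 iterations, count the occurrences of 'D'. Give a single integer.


Step 0: D  (1 'D')
Step 1: XDA  (1 'D')
Step 2: AXADXDAA  (2 'D')
Step 3: AAXADAXDAAXADXDAAA  (4 'D')
Step 4: AAAXADAXDAAAXADXDAAAAXADAXDAAXADXDAAAA  (8 'D')

Answer: 8


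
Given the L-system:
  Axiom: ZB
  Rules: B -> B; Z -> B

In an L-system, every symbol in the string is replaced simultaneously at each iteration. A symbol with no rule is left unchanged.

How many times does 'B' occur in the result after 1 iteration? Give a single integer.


Answer: 2

Derivation:
Step 0: ZB  (1 'B')
Step 1: BB  (2 'B')


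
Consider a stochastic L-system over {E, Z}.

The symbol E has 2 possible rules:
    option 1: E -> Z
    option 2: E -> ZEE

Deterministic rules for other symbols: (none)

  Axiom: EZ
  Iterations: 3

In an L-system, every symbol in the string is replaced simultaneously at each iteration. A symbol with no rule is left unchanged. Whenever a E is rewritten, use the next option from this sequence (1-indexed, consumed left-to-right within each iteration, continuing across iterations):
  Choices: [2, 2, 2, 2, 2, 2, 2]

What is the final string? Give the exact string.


Step 0: EZ
Step 1: ZEEZ  (used choices [2])
Step 2: ZZEEZEEZ  (used choices [2, 2])
Step 3: ZZZEEZEEZZEEZEEZ  (used choices [2, 2, 2, 2])

Answer: ZZZEEZEEZZEEZEEZ


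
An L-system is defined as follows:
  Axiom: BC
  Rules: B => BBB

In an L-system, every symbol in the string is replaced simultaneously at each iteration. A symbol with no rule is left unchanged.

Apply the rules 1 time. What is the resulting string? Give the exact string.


Answer: BBBC

Derivation:
Step 0: BC
Step 1: BBBC


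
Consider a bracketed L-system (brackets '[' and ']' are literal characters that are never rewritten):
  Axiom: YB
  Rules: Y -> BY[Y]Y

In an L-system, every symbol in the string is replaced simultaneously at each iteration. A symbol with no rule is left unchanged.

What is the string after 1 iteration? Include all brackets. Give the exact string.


Answer: BY[Y]YB

Derivation:
Step 0: YB
Step 1: BY[Y]YB


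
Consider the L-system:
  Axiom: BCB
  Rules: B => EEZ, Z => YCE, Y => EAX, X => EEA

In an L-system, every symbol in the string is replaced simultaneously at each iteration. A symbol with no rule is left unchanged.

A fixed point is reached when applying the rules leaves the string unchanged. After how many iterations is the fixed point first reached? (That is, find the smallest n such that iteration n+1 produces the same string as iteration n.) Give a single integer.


Step 0: BCB
Step 1: EEZCEEZ
Step 2: EEYCECEEYCE
Step 3: EEEAXCECEEEAXCE
Step 4: EEEAEEACECEEEAEEACE
Step 5: EEEAEEACECEEEAEEACE  (unchanged — fixed point at step 4)

Answer: 4


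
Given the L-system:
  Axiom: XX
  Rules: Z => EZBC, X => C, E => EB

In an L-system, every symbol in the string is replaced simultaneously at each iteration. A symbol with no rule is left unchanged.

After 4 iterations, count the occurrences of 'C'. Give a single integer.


Step 0: XX  (0 'C')
Step 1: CC  (2 'C')
Step 2: CC  (2 'C')
Step 3: CC  (2 'C')
Step 4: CC  (2 'C')

Answer: 2


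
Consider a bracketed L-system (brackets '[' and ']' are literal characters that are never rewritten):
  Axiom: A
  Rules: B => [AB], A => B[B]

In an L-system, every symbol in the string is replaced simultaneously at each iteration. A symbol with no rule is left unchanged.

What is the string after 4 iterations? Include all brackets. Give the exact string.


Answer: [[AB][[AB]][B[B][AB]]][[[AB][[AB]][B[B][AB]]]]

Derivation:
Step 0: A
Step 1: B[B]
Step 2: [AB][[AB]]
Step 3: [B[B][AB]][[B[B][AB]]]
Step 4: [[AB][[AB]][B[B][AB]]][[[AB][[AB]][B[B][AB]]]]


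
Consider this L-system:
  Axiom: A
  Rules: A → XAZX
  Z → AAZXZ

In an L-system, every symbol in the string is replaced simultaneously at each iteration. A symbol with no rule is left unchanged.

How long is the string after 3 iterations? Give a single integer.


Step 0: length = 1
Step 1: length = 4
Step 2: length = 11
Step 3: length = 32

Answer: 32


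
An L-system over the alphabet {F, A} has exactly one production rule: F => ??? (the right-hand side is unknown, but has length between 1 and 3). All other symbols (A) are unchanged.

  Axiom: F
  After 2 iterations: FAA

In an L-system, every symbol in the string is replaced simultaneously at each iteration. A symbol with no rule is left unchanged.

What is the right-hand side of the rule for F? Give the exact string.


Answer: FA

Derivation:
Trying F => FA:
  Step 0: F
  Step 1: FA
  Step 2: FAA
Matches the given result.


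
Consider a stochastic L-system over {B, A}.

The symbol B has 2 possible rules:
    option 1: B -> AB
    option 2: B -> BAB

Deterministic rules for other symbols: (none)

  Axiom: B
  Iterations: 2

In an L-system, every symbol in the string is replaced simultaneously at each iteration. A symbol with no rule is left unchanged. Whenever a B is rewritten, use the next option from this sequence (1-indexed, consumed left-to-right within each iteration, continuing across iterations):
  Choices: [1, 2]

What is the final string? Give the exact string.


Answer: ABAB

Derivation:
Step 0: B
Step 1: AB  (used choices [1])
Step 2: ABAB  (used choices [2])


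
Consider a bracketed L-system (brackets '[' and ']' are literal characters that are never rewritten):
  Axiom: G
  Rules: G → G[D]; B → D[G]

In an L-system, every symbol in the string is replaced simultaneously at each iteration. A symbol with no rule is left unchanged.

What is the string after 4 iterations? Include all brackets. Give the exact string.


Step 0: G
Step 1: G[D]
Step 2: G[D][D]
Step 3: G[D][D][D]
Step 4: G[D][D][D][D]

Answer: G[D][D][D][D]


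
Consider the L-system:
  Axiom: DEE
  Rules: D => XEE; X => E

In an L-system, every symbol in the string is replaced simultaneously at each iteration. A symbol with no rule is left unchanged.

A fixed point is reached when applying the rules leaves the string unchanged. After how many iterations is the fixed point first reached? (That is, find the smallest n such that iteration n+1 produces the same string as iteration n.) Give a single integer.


Answer: 2

Derivation:
Step 0: DEE
Step 1: XEEEE
Step 2: EEEEE
Step 3: EEEEE  (unchanged — fixed point at step 2)


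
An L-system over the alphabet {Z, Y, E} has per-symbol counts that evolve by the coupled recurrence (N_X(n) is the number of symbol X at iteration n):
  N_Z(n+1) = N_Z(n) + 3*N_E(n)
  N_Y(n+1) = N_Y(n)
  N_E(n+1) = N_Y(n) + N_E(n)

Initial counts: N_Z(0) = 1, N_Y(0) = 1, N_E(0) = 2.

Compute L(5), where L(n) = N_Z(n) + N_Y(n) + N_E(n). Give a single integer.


Step 0: N_Z=1, N_Y=1, N_E=2, L=4
Step 1: N_Z=7, N_Y=1, N_E=3, L=11
Step 2: N_Z=16, N_Y=1, N_E=4, L=21
Step 3: N_Z=28, N_Y=1, N_E=5, L=34
Step 4: N_Z=43, N_Y=1, N_E=6, L=50
Step 5: N_Z=61, N_Y=1, N_E=7, L=69

Answer: 69


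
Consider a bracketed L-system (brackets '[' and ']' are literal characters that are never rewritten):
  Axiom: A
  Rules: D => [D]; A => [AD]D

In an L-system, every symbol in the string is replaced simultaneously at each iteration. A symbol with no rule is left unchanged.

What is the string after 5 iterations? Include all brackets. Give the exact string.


Step 0: A
Step 1: [AD]D
Step 2: [[AD]D[D]][D]
Step 3: [[[AD]D[D]][D][[D]]][[D]]
Step 4: [[[[AD]D[D]][D][[D]]][[D]][[[D]]]][[[D]]]
Step 5: [[[[[AD]D[D]][D][[D]]][[D]][[[D]]]][[[D]]][[[[D]]]]][[[[D]]]]

Answer: [[[[[AD]D[D]][D][[D]]][[D]][[[D]]]][[[D]]][[[[D]]]]][[[[D]]]]


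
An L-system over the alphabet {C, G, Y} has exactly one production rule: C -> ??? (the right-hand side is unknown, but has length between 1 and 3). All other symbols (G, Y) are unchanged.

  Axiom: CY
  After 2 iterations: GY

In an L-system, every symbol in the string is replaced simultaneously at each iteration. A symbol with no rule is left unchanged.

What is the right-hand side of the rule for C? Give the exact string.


Answer: G

Derivation:
Trying C -> G:
  Step 0: CY
  Step 1: GY
  Step 2: GY
Matches the given result.


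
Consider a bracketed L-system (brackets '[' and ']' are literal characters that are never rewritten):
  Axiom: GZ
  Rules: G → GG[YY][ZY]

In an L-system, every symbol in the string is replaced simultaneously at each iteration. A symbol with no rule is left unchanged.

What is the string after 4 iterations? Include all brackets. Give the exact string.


Step 0: GZ
Step 1: GG[YY][ZY]Z
Step 2: GG[YY][ZY]GG[YY][ZY][YY][ZY]Z
Step 3: GG[YY][ZY]GG[YY][ZY][YY][ZY]GG[YY][ZY]GG[YY][ZY][YY][ZY][YY][ZY]Z
Step 4: GG[YY][ZY]GG[YY][ZY][YY][ZY]GG[YY][ZY]GG[YY][ZY][YY][ZY][YY][ZY]GG[YY][ZY]GG[YY][ZY][YY][ZY]GG[YY][ZY]GG[YY][ZY][YY][ZY][YY][ZY][YY][ZY]Z

Answer: GG[YY][ZY]GG[YY][ZY][YY][ZY]GG[YY][ZY]GG[YY][ZY][YY][ZY][YY][ZY]GG[YY][ZY]GG[YY][ZY][YY][ZY]GG[YY][ZY]GG[YY][ZY][YY][ZY][YY][ZY][YY][ZY]Z


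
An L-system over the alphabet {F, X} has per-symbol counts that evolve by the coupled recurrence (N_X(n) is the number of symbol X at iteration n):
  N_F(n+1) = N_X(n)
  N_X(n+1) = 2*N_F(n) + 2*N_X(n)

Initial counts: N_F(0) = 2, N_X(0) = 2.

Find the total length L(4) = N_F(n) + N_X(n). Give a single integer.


Step 0: N_F=2, N_X=2, L=4
Step 1: N_F=2, N_X=8, L=10
Step 2: N_F=8, N_X=20, L=28
Step 3: N_F=20, N_X=56, L=76
Step 4: N_F=56, N_X=152, L=208

Answer: 208


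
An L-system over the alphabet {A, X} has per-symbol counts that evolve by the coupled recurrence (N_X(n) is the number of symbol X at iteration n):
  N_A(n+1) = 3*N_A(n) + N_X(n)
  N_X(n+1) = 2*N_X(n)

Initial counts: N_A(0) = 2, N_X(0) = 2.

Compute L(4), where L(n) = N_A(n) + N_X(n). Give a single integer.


Answer: 324

Derivation:
Step 0: N_A=2, N_X=2, L=4
Step 1: N_A=8, N_X=4, L=12
Step 2: N_A=28, N_X=8, L=36
Step 3: N_A=92, N_X=16, L=108
Step 4: N_A=292, N_X=32, L=324


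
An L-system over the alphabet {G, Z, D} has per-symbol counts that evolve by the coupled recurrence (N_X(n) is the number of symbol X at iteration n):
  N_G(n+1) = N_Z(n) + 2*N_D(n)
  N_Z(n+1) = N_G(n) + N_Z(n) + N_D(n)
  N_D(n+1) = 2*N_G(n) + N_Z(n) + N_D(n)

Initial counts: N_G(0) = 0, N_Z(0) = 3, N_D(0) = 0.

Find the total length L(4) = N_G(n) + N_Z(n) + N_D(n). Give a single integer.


Step 0: N_G=0, N_Z=3, N_D=0, L=3
Step 1: N_G=3, N_Z=3, N_D=3, L=9
Step 2: N_G=9, N_Z=9, N_D=12, L=30
Step 3: N_G=33, N_Z=30, N_D=39, L=102
Step 4: N_G=108, N_Z=102, N_D=135, L=345

Answer: 345


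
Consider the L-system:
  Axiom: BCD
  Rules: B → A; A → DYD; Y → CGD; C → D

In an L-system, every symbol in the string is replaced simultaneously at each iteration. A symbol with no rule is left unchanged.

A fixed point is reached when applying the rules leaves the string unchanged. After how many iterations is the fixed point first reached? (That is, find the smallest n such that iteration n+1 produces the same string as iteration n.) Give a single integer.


Answer: 4

Derivation:
Step 0: BCD
Step 1: ADD
Step 2: DYDDD
Step 3: DCGDDDD
Step 4: DDGDDDD
Step 5: DDGDDDD  (unchanged — fixed point at step 4)


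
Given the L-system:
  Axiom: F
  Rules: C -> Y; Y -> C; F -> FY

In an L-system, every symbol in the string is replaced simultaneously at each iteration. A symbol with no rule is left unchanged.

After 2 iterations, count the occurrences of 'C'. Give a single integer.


Answer: 1

Derivation:
Step 0: F  (0 'C')
Step 1: FY  (0 'C')
Step 2: FYC  (1 'C')


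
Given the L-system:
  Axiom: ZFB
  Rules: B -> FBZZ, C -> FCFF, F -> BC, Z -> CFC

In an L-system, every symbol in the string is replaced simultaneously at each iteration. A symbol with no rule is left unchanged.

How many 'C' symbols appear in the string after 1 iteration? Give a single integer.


Answer: 3

Derivation:
Step 0: ZFB  (0 'C')
Step 1: CFCBCFBZZ  (3 'C')


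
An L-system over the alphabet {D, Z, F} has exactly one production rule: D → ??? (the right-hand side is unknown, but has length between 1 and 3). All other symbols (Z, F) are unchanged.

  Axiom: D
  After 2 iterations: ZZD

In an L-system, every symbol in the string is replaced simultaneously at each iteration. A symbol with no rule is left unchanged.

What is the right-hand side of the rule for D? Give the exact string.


Answer: ZD

Derivation:
Trying D → ZD:
  Step 0: D
  Step 1: ZD
  Step 2: ZZD
Matches the given result.


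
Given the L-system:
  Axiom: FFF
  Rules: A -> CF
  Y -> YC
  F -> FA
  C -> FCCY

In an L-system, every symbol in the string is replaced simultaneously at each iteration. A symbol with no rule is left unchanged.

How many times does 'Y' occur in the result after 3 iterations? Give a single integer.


Step 0: FFF  (0 'Y')
Step 1: FAFAFA  (0 'Y')
Step 2: FACFFACFFACF  (0 'Y')
Step 3: FACFFCCYFAFACFFCCYFAFACFFCCYFA  (3 'Y')

Answer: 3


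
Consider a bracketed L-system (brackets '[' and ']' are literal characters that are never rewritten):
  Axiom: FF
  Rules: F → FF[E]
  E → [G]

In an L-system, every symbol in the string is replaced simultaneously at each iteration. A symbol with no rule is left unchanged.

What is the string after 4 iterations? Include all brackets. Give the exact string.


Answer: FF[E]FF[E][[G]]FF[E]FF[E][[G]][[G]]FF[E]FF[E][[G]]FF[E]FF[E][[G]][[G]][[G]]FF[E]FF[E][[G]]FF[E]FF[E][[G]][[G]]FF[E]FF[E][[G]]FF[E]FF[E][[G]][[G]][[G]]

Derivation:
Step 0: FF
Step 1: FF[E]FF[E]
Step 2: FF[E]FF[E][[G]]FF[E]FF[E][[G]]
Step 3: FF[E]FF[E][[G]]FF[E]FF[E][[G]][[G]]FF[E]FF[E][[G]]FF[E]FF[E][[G]][[G]]
Step 4: FF[E]FF[E][[G]]FF[E]FF[E][[G]][[G]]FF[E]FF[E][[G]]FF[E]FF[E][[G]][[G]][[G]]FF[E]FF[E][[G]]FF[E]FF[E][[G]][[G]]FF[E]FF[E][[G]]FF[E]FF[E][[G]][[G]][[G]]


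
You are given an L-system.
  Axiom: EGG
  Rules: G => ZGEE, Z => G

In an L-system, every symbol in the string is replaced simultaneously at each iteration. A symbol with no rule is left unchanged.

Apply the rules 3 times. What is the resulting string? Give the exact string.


Answer: EZGEEGZGEEEEEEZGEEGZGEEEEEE

Derivation:
Step 0: EGG
Step 1: EZGEEZGEE
Step 2: EGZGEEEEGZGEEEE
Step 3: EZGEEGZGEEEEEEZGEEGZGEEEEEE


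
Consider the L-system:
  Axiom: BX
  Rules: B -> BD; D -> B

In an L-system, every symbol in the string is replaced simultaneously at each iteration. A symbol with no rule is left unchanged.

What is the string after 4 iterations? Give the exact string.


Step 0: BX
Step 1: BDX
Step 2: BDBX
Step 3: BDBBDX
Step 4: BDBBDBDBX

Answer: BDBBDBDBX


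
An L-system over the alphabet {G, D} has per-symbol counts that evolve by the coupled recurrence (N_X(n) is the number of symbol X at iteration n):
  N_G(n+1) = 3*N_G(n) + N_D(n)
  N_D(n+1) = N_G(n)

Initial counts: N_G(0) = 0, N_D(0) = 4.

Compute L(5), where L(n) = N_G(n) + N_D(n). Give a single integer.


Answer: 568

Derivation:
Step 0: N_G=0, N_D=4, L=4
Step 1: N_G=4, N_D=0, L=4
Step 2: N_G=12, N_D=4, L=16
Step 3: N_G=40, N_D=12, L=52
Step 4: N_G=132, N_D=40, L=172
Step 5: N_G=436, N_D=132, L=568


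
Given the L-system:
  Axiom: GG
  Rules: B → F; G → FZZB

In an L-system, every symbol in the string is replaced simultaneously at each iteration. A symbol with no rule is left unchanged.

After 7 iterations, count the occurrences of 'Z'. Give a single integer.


Answer: 4

Derivation:
Step 0: GG  (0 'Z')
Step 1: FZZBFZZB  (4 'Z')
Step 2: FZZFFZZF  (4 'Z')
Step 3: FZZFFZZF  (4 'Z')
Step 4: FZZFFZZF  (4 'Z')
Step 5: FZZFFZZF  (4 'Z')
Step 6: FZZFFZZF  (4 'Z')
Step 7: FZZFFZZF  (4 'Z')


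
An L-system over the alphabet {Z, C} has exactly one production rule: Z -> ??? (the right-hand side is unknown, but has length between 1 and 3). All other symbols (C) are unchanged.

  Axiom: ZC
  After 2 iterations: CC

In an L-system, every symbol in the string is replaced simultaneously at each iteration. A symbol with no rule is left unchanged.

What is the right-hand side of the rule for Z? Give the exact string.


Answer: C

Derivation:
Trying Z -> C:
  Step 0: ZC
  Step 1: CC
  Step 2: CC
Matches the given result.


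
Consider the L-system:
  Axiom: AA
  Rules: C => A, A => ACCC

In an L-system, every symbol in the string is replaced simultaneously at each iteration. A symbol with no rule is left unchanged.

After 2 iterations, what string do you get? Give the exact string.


Answer: ACCCAAAACCCAAA

Derivation:
Step 0: AA
Step 1: ACCCACCC
Step 2: ACCCAAAACCCAAA


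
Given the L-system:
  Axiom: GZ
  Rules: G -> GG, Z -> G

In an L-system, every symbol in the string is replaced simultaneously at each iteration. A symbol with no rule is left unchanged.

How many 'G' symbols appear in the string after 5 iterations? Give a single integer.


Step 0: GZ  (1 'G')
Step 1: GGG  (3 'G')
Step 2: GGGGGG  (6 'G')
Step 3: GGGGGGGGGGGG  (12 'G')
Step 4: GGGGGGGGGGGGGGGGGGGGGGGG  (24 'G')
Step 5: GGGGGGGGGGGGGGGGGGGGGGGGGGGGGGGGGGGGGGGGGGGGGGGG  (48 'G')

Answer: 48


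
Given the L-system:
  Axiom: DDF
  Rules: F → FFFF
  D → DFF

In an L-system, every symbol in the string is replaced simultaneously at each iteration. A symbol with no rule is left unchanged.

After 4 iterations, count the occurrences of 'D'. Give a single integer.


Step 0: DDF  (2 'D')
Step 1: DFFDFFFFFF  (2 'D')
Step 2: DFFFFFFFFFFDFFFFFFFFFFFFFFFFFFFFFFFFFF  (2 'D')
Step 3: DFFFFFFFFFFFFFFFFFFFFFFFFFFFFFFFFFFFFFFFFFFDFFFFFFFFFFFFFFFFFFFFFFFFFFFFFFFFFFFFFFFFFFFFFFFFFFFFFFFFFFFFFFFFFFFFFFFFFFFFFFFFFFFFFFFFFFFFFFFFFFFFFFFFFF  (2 'D')
Step 4: DFFFFFFFFFFFFFFFFFFFFFFFFFFFFFFFFFFFFFFFFFFFFFFFFFFFFFFFFFFFFFFFFFFFFFFFFFFFFFFFFFFFFFFFFFFFFFFFFFFFFFFFFFFFFFFFFFFFFFFFFFFFFFFFFFFFFFFFFFFFFFFFFFFFFFFFFFFFFFFFFFFFFFFFFFFDFFFFFFFFFFFFFFFFFFFFFFFFFFFFFFFFFFFFFFFFFFFFFFFFFFFFFFFFFFFFFFFFFFFFFFFFFFFFFFFFFFFFFFFFFFFFFFFFFFFFFFFFFFFFFFFFFFFFFFFFFFFFFFFFFFFFFFFFFFFFFFFFFFFFFFFFFFFFFFFFFFFFFFFFFFFFFFFFFFFFFFFFFFFFFFFFFFFFFFFFFFFFFFFFFFFFFFFFFFFFFFFFFFFFFFFFFFFFFFFFFFFFFFFFFFFFFFFFFFFFFFFFFFFFFFFFFFFFFFFFFFFFFFFFFFFFFFFFFFFFFFFFFFFFFFFFFFFFFFFFFFFFFFFFFFFFFFFFFFFFFFFFFFFFFFFFFFFFFFFFFFFFFFFFFFFFFFFFFFFFFFFFFFFFFFFFFFFFFFFFFFFFFFFFFFFFFFFFFFFFFFFFFF  (2 'D')

Answer: 2


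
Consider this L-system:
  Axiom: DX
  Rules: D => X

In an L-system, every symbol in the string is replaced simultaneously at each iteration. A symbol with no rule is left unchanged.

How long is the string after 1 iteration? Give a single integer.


Step 0: length = 2
Step 1: length = 2

Answer: 2


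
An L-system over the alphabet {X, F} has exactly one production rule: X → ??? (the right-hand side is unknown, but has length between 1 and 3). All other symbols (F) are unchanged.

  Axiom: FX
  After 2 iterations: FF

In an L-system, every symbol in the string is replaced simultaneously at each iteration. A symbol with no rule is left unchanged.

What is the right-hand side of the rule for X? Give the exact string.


Trying X → F:
  Step 0: FX
  Step 1: FF
  Step 2: FF
Matches the given result.

Answer: F


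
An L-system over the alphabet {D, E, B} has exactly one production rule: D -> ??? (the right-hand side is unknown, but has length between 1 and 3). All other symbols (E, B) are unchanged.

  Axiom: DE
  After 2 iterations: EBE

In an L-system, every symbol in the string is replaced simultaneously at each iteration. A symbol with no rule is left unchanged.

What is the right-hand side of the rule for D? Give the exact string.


Trying D -> EB:
  Step 0: DE
  Step 1: EBE
  Step 2: EBE
Matches the given result.

Answer: EB


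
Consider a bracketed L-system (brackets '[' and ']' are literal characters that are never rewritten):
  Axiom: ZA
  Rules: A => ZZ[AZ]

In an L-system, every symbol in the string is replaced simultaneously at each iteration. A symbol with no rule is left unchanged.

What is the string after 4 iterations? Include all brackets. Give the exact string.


Step 0: ZA
Step 1: ZZZ[AZ]
Step 2: ZZZ[ZZ[AZ]Z]
Step 3: ZZZ[ZZ[ZZ[AZ]Z]Z]
Step 4: ZZZ[ZZ[ZZ[ZZ[AZ]Z]Z]Z]

Answer: ZZZ[ZZ[ZZ[ZZ[AZ]Z]Z]Z]


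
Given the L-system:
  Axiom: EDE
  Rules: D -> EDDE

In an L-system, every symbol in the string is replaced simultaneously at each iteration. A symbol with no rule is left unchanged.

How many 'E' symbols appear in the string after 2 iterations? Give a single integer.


Step 0: EDE  (2 'E')
Step 1: EEDDEE  (4 'E')
Step 2: EEEDDEEDDEEE  (8 'E')

Answer: 8


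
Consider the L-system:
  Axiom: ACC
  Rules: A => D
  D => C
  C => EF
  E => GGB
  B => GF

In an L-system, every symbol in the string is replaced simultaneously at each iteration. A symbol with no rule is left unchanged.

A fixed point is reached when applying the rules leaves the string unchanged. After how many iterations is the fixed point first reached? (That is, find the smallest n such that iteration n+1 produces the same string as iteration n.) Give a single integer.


Answer: 5

Derivation:
Step 0: ACC
Step 1: DEFEF
Step 2: CGGBFGGBF
Step 3: EFGGGFFGGGFF
Step 4: GGBFGGGFFGGGFF
Step 5: GGGFFGGGFFGGGFF
Step 6: GGGFFGGGFFGGGFF  (unchanged — fixed point at step 5)


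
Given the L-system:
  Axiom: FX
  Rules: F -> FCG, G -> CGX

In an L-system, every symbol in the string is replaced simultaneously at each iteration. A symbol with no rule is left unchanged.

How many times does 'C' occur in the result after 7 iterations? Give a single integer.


Answer: 28

Derivation:
Step 0: FX  (0 'C')
Step 1: FCGX  (1 'C')
Step 2: FCGCCGXX  (3 'C')
Step 3: FCGCCGXCCCGXXX  (6 'C')
Step 4: FCGCCGXCCCGXXCCCCGXXXX  (10 'C')
Step 5: FCGCCGXCCCGXXCCCCGXXXCCCCCGXXXXX  (15 'C')
Step 6: FCGCCGXCCCGXXCCCCGXXXCCCCCGXXXXCCCCCCGXXXXXX  (21 'C')
Step 7: FCGCCGXCCCGXXCCCCGXXXCCCCCGXXXXCCCCCCGXXXXXCCCCCCCGXXXXXXX  (28 'C')


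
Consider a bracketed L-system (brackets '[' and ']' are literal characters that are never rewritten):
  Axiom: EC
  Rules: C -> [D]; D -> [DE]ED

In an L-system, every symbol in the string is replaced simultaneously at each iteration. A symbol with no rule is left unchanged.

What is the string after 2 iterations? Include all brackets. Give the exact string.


Step 0: EC
Step 1: E[D]
Step 2: E[[DE]ED]

Answer: E[[DE]ED]


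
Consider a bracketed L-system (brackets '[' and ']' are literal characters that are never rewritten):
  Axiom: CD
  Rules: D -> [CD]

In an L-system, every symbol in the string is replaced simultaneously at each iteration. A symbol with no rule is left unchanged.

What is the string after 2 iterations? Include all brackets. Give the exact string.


Answer: C[C[CD]]

Derivation:
Step 0: CD
Step 1: C[CD]
Step 2: C[C[CD]]


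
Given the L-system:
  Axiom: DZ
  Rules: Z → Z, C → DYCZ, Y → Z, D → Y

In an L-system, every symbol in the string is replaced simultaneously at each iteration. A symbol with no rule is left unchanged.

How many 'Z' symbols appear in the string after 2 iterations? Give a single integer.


Step 0: DZ  (1 'Z')
Step 1: YZ  (1 'Z')
Step 2: ZZ  (2 'Z')

Answer: 2


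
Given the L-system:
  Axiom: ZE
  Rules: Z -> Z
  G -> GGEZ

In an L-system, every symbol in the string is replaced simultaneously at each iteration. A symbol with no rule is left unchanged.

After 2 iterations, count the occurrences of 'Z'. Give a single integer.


Step 0: ZE  (1 'Z')
Step 1: ZE  (1 'Z')
Step 2: ZE  (1 'Z')

Answer: 1


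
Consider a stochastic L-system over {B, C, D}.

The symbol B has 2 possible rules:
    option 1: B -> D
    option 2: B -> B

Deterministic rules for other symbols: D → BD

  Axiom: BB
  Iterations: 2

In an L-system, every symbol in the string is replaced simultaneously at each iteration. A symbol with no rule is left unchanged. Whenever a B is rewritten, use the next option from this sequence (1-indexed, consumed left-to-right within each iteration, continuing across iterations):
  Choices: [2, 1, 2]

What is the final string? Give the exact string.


Step 0: BB
Step 1: BD  (used choices [2, 1])
Step 2: BBD  (used choices [2])

Answer: BBD


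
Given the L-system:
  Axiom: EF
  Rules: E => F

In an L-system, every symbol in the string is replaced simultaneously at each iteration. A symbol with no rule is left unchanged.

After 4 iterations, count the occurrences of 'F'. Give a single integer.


Answer: 2

Derivation:
Step 0: EF  (1 'F')
Step 1: FF  (2 'F')
Step 2: FF  (2 'F')
Step 3: FF  (2 'F')
Step 4: FF  (2 'F')


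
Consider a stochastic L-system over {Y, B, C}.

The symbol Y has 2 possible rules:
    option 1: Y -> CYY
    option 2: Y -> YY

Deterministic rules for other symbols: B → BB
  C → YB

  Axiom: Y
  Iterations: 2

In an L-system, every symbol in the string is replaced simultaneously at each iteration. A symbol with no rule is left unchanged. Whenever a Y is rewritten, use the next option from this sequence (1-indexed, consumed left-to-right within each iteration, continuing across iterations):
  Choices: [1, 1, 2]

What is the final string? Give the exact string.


Step 0: Y
Step 1: CYY  (used choices [1])
Step 2: YBCYYYY  (used choices [1, 2])

Answer: YBCYYYY


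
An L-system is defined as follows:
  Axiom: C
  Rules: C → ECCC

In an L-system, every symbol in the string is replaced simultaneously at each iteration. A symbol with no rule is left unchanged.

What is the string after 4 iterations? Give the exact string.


Step 0: C
Step 1: ECCC
Step 2: EECCCECCCECCC
Step 3: EEECCCECCCECCCEECCCECCCECCCEECCCECCCECCC
Step 4: EEEECCCECCCECCCEECCCECCCECCCEECCCECCCECCCEEECCCECCCECCCEECCCECCCECCCEECCCECCCECCCEEECCCECCCECCCEECCCECCCECCCEECCCECCCECCC

Answer: EEEECCCECCCECCCEECCCECCCECCCEECCCECCCECCCEEECCCECCCECCCEECCCECCCECCCEECCCECCCECCCEEECCCECCCECCCEECCCECCCECCCEECCCECCCECCC


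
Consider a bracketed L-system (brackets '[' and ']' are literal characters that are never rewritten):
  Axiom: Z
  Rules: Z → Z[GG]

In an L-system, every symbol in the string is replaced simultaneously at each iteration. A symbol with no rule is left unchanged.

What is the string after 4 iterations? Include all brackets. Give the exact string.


Step 0: Z
Step 1: Z[GG]
Step 2: Z[GG][GG]
Step 3: Z[GG][GG][GG]
Step 4: Z[GG][GG][GG][GG]

Answer: Z[GG][GG][GG][GG]


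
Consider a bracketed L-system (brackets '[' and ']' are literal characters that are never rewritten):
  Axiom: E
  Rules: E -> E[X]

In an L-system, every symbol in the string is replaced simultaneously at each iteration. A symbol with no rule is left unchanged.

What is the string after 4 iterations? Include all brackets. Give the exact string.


Step 0: E
Step 1: E[X]
Step 2: E[X][X]
Step 3: E[X][X][X]
Step 4: E[X][X][X][X]

Answer: E[X][X][X][X]


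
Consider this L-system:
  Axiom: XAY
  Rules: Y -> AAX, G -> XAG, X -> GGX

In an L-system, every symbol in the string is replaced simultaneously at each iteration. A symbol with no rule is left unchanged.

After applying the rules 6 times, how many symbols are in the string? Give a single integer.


Answer: 479

Derivation:
Step 0: length = 3
Step 1: length = 7
Step 2: length = 15
Step 3: length = 35
Step 4: length = 83
Step 5: length = 199
Step 6: length = 479


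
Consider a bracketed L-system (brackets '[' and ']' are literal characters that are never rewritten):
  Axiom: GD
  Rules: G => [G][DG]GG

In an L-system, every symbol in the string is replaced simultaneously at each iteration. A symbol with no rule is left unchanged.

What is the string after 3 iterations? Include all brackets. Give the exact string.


Step 0: GD
Step 1: [G][DG]GGD
Step 2: [[G][DG]GG][D[G][DG]GG][G][DG]GG[G][DG]GGD
Step 3: [[[G][DG]GG][D[G][DG]GG][G][DG]GG[G][DG]GG][D[[G][DG]GG][D[G][DG]GG][G][DG]GG[G][DG]GG][[G][DG]GG][D[G][DG]GG][G][DG]GG[G][DG]GG[[G][DG]GG][D[G][DG]GG][G][DG]GG[G][DG]GGD

Answer: [[[G][DG]GG][D[G][DG]GG][G][DG]GG[G][DG]GG][D[[G][DG]GG][D[G][DG]GG][G][DG]GG[G][DG]GG][[G][DG]GG][D[G][DG]GG][G][DG]GG[G][DG]GG[[G][DG]GG][D[G][DG]GG][G][DG]GG[G][DG]GGD


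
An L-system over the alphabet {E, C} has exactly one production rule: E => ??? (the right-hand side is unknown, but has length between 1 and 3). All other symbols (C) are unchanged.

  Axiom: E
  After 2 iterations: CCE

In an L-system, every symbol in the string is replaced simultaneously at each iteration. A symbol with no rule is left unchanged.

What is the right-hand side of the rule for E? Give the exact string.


Answer: CE

Derivation:
Trying E => CE:
  Step 0: E
  Step 1: CE
  Step 2: CCE
Matches the given result.


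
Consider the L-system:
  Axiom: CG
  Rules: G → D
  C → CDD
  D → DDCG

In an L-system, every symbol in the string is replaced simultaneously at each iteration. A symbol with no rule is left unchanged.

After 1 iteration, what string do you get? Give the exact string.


Answer: CDDD

Derivation:
Step 0: CG
Step 1: CDDD


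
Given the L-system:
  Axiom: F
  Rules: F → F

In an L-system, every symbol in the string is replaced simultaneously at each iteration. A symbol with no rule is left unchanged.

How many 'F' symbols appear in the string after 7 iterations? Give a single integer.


Step 0: F  (1 'F')
Step 1: F  (1 'F')
Step 2: F  (1 'F')
Step 3: F  (1 'F')
Step 4: F  (1 'F')
Step 5: F  (1 'F')
Step 6: F  (1 'F')
Step 7: F  (1 'F')

Answer: 1


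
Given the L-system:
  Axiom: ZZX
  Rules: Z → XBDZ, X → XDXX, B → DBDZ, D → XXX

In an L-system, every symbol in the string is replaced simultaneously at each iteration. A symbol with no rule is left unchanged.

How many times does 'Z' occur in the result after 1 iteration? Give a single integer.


Answer: 2

Derivation:
Step 0: ZZX  (2 'Z')
Step 1: XBDZXBDZXDXX  (2 'Z')
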